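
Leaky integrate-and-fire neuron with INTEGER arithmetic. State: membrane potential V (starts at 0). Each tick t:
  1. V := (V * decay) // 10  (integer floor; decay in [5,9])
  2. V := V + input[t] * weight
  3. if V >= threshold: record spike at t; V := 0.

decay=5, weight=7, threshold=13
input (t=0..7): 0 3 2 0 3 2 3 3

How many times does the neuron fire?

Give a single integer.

t=0: input=0 -> V=0
t=1: input=3 -> V=0 FIRE
t=2: input=2 -> V=0 FIRE
t=3: input=0 -> V=0
t=4: input=3 -> V=0 FIRE
t=5: input=2 -> V=0 FIRE
t=6: input=3 -> V=0 FIRE
t=7: input=3 -> V=0 FIRE

Answer: 6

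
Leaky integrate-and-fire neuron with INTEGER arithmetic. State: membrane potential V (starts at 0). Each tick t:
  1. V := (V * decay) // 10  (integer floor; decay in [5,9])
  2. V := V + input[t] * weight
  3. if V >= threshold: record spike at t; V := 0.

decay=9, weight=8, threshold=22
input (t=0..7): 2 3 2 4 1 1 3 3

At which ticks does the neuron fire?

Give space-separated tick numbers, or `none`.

t=0: input=2 -> V=16
t=1: input=3 -> V=0 FIRE
t=2: input=2 -> V=16
t=3: input=4 -> V=0 FIRE
t=4: input=1 -> V=8
t=5: input=1 -> V=15
t=6: input=3 -> V=0 FIRE
t=7: input=3 -> V=0 FIRE

Answer: 1 3 6 7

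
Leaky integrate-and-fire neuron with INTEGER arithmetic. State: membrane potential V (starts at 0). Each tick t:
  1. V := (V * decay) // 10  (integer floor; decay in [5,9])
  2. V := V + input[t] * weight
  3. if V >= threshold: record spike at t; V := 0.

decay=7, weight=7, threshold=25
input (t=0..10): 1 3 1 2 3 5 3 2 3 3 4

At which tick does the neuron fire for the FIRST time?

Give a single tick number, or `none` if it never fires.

Answer: 1

Derivation:
t=0: input=1 -> V=7
t=1: input=3 -> V=0 FIRE
t=2: input=1 -> V=7
t=3: input=2 -> V=18
t=4: input=3 -> V=0 FIRE
t=5: input=5 -> V=0 FIRE
t=6: input=3 -> V=21
t=7: input=2 -> V=0 FIRE
t=8: input=3 -> V=21
t=9: input=3 -> V=0 FIRE
t=10: input=4 -> V=0 FIRE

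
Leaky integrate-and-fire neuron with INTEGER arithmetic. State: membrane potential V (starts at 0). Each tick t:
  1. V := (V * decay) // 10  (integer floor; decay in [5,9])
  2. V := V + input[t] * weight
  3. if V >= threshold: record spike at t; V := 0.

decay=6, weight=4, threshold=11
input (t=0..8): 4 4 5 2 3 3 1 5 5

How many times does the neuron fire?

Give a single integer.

Answer: 7

Derivation:
t=0: input=4 -> V=0 FIRE
t=1: input=4 -> V=0 FIRE
t=2: input=5 -> V=0 FIRE
t=3: input=2 -> V=8
t=4: input=3 -> V=0 FIRE
t=5: input=3 -> V=0 FIRE
t=6: input=1 -> V=4
t=7: input=5 -> V=0 FIRE
t=8: input=5 -> V=0 FIRE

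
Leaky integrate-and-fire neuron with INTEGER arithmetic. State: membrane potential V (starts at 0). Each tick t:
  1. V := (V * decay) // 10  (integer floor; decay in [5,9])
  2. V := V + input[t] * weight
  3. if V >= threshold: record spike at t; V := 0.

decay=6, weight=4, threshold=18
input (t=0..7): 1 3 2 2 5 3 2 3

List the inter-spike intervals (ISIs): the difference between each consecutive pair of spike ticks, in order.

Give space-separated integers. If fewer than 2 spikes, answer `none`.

t=0: input=1 -> V=4
t=1: input=3 -> V=14
t=2: input=2 -> V=16
t=3: input=2 -> V=17
t=4: input=5 -> V=0 FIRE
t=5: input=3 -> V=12
t=6: input=2 -> V=15
t=7: input=3 -> V=0 FIRE

Answer: 3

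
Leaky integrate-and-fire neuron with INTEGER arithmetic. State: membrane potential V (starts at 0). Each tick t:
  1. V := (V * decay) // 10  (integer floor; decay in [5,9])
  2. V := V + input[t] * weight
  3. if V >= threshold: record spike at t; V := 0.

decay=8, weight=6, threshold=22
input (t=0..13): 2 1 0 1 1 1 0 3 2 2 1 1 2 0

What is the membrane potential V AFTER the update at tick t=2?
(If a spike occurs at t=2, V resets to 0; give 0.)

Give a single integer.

t=0: input=2 -> V=12
t=1: input=1 -> V=15
t=2: input=0 -> V=12
t=3: input=1 -> V=15
t=4: input=1 -> V=18
t=5: input=1 -> V=20
t=6: input=0 -> V=16
t=7: input=3 -> V=0 FIRE
t=8: input=2 -> V=12
t=9: input=2 -> V=21
t=10: input=1 -> V=0 FIRE
t=11: input=1 -> V=6
t=12: input=2 -> V=16
t=13: input=0 -> V=12

Answer: 12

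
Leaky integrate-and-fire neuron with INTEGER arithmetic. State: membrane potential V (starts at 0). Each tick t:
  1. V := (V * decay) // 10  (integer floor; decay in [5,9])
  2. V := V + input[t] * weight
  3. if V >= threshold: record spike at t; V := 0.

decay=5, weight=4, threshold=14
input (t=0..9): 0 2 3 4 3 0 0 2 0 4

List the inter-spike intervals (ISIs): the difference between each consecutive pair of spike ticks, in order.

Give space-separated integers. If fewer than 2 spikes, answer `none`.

t=0: input=0 -> V=0
t=1: input=2 -> V=8
t=2: input=3 -> V=0 FIRE
t=3: input=4 -> V=0 FIRE
t=4: input=3 -> V=12
t=5: input=0 -> V=6
t=6: input=0 -> V=3
t=7: input=2 -> V=9
t=8: input=0 -> V=4
t=9: input=4 -> V=0 FIRE

Answer: 1 6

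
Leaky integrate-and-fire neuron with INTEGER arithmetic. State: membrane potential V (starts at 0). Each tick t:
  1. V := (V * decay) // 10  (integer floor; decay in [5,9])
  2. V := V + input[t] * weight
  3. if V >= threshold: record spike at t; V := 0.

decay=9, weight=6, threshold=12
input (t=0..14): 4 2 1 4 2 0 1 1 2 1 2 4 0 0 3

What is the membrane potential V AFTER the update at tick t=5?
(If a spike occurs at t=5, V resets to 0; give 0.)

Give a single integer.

t=0: input=4 -> V=0 FIRE
t=1: input=2 -> V=0 FIRE
t=2: input=1 -> V=6
t=3: input=4 -> V=0 FIRE
t=4: input=2 -> V=0 FIRE
t=5: input=0 -> V=0
t=6: input=1 -> V=6
t=7: input=1 -> V=11
t=8: input=2 -> V=0 FIRE
t=9: input=1 -> V=6
t=10: input=2 -> V=0 FIRE
t=11: input=4 -> V=0 FIRE
t=12: input=0 -> V=0
t=13: input=0 -> V=0
t=14: input=3 -> V=0 FIRE

Answer: 0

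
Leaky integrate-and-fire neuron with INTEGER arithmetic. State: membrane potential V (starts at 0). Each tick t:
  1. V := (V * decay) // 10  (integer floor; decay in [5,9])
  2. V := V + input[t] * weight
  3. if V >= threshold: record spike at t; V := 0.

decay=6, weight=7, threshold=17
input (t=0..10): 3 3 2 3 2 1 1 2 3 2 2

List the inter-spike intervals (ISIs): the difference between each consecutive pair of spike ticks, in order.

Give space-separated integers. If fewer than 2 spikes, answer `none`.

t=0: input=3 -> V=0 FIRE
t=1: input=3 -> V=0 FIRE
t=2: input=2 -> V=14
t=3: input=3 -> V=0 FIRE
t=4: input=2 -> V=14
t=5: input=1 -> V=15
t=6: input=1 -> V=16
t=7: input=2 -> V=0 FIRE
t=8: input=3 -> V=0 FIRE
t=9: input=2 -> V=14
t=10: input=2 -> V=0 FIRE

Answer: 1 2 4 1 2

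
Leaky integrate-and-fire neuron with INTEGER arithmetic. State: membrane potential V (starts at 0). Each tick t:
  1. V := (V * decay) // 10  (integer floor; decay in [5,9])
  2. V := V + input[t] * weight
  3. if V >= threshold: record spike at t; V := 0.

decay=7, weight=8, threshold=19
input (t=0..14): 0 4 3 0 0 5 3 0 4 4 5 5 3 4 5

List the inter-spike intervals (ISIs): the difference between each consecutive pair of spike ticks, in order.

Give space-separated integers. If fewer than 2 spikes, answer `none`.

t=0: input=0 -> V=0
t=1: input=4 -> V=0 FIRE
t=2: input=3 -> V=0 FIRE
t=3: input=0 -> V=0
t=4: input=0 -> V=0
t=5: input=5 -> V=0 FIRE
t=6: input=3 -> V=0 FIRE
t=7: input=0 -> V=0
t=8: input=4 -> V=0 FIRE
t=9: input=4 -> V=0 FIRE
t=10: input=5 -> V=0 FIRE
t=11: input=5 -> V=0 FIRE
t=12: input=3 -> V=0 FIRE
t=13: input=4 -> V=0 FIRE
t=14: input=5 -> V=0 FIRE

Answer: 1 3 1 2 1 1 1 1 1 1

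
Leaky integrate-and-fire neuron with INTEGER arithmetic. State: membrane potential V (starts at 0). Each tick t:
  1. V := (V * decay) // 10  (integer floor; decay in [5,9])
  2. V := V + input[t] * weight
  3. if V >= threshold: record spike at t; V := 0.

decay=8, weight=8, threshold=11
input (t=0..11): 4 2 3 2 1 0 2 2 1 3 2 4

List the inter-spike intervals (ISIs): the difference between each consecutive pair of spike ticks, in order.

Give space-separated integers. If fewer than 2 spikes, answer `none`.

Answer: 1 1 1 3 1 2 1 1

Derivation:
t=0: input=4 -> V=0 FIRE
t=1: input=2 -> V=0 FIRE
t=2: input=3 -> V=0 FIRE
t=3: input=2 -> V=0 FIRE
t=4: input=1 -> V=8
t=5: input=0 -> V=6
t=6: input=2 -> V=0 FIRE
t=7: input=2 -> V=0 FIRE
t=8: input=1 -> V=8
t=9: input=3 -> V=0 FIRE
t=10: input=2 -> V=0 FIRE
t=11: input=4 -> V=0 FIRE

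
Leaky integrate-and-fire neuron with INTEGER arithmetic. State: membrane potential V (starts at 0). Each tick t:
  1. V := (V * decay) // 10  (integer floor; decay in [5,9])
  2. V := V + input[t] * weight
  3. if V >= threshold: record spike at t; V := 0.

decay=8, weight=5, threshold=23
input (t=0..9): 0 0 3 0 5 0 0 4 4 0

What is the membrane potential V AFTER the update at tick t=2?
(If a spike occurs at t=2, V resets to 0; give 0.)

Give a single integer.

t=0: input=0 -> V=0
t=1: input=0 -> V=0
t=2: input=3 -> V=15
t=3: input=0 -> V=12
t=4: input=5 -> V=0 FIRE
t=5: input=0 -> V=0
t=6: input=0 -> V=0
t=7: input=4 -> V=20
t=8: input=4 -> V=0 FIRE
t=9: input=0 -> V=0

Answer: 15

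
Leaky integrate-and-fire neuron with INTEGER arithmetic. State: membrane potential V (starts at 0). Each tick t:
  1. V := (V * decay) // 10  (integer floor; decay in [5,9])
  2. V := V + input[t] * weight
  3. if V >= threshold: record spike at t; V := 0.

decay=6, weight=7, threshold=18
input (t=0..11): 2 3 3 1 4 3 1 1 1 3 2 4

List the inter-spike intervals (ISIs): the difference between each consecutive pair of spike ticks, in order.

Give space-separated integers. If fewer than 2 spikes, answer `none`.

t=0: input=2 -> V=14
t=1: input=3 -> V=0 FIRE
t=2: input=3 -> V=0 FIRE
t=3: input=1 -> V=7
t=4: input=4 -> V=0 FIRE
t=5: input=3 -> V=0 FIRE
t=6: input=1 -> V=7
t=7: input=1 -> V=11
t=8: input=1 -> V=13
t=9: input=3 -> V=0 FIRE
t=10: input=2 -> V=14
t=11: input=4 -> V=0 FIRE

Answer: 1 2 1 4 2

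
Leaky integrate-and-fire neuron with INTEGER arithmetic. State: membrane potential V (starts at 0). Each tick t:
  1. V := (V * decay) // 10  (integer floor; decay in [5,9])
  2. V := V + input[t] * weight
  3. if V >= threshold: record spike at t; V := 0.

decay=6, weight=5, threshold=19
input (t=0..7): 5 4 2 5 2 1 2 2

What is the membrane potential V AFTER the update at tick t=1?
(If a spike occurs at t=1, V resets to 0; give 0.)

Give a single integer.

t=0: input=5 -> V=0 FIRE
t=1: input=4 -> V=0 FIRE
t=2: input=2 -> V=10
t=3: input=5 -> V=0 FIRE
t=4: input=2 -> V=10
t=5: input=1 -> V=11
t=6: input=2 -> V=16
t=7: input=2 -> V=0 FIRE

Answer: 0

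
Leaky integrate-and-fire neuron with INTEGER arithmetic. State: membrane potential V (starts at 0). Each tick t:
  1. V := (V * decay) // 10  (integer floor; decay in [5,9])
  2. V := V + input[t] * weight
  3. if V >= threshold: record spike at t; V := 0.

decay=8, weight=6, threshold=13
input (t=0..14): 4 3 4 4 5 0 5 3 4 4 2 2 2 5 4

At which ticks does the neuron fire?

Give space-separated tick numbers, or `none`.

Answer: 0 1 2 3 4 6 7 8 9 11 13 14

Derivation:
t=0: input=4 -> V=0 FIRE
t=1: input=3 -> V=0 FIRE
t=2: input=4 -> V=0 FIRE
t=3: input=4 -> V=0 FIRE
t=4: input=5 -> V=0 FIRE
t=5: input=0 -> V=0
t=6: input=5 -> V=0 FIRE
t=7: input=3 -> V=0 FIRE
t=8: input=4 -> V=0 FIRE
t=9: input=4 -> V=0 FIRE
t=10: input=2 -> V=12
t=11: input=2 -> V=0 FIRE
t=12: input=2 -> V=12
t=13: input=5 -> V=0 FIRE
t=14: input=4 -> V=0 FIRE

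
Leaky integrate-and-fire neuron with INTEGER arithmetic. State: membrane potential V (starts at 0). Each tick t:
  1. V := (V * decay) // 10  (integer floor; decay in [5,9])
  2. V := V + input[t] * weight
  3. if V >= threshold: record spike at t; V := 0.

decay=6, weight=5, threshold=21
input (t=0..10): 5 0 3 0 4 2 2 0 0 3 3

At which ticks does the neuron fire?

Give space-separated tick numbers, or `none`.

Answer: 0 4 10

Derivation:
t=0: input=5 -> V=0 FIRE
t=1: input=0 -> V=0
t=2: input=3 -> V=15
t=3: input=0 -> V=9
t=4: input=4 -> V=0 FIRE
t=5: input=2 -> V=10
t=6: input=2 -> V=16
t=7: input=0 -> V=9
t=8: input=0 -> V=5
t=9: input=3 -> V=18
t=10: input=3 -> V=0 FIRE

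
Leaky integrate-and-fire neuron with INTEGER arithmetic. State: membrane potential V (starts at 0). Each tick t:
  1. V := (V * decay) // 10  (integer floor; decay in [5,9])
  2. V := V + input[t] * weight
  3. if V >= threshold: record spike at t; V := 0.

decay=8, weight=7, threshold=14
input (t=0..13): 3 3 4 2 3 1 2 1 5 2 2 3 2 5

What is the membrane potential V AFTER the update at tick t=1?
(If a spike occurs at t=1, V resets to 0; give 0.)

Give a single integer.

Answer: 0

Derivation:
t=0: input=3 -> V=0 FIRE
t=1: input=3 -> V=0 FIRE
t=2: input=4 -> V=0 FIRE
t=3: input=2 -> V=0 FIRE
t=4: input=3 -> V=0 FIRE
t=5: input=1 -> V=7
t=6: input=2 -> V=0 FIRE
t=7: input=1 -> V=7
t=8: input=5 -> V=0 FIRE
t=9: input=2 -> V=0 FIRE
t=10: input=2 -> V=0 FIRE
t=11: input=3 -> V=0 FIRE
t=12: input=2 -> V=0 FIRE
t=13: input=5 -> V=0 FIRE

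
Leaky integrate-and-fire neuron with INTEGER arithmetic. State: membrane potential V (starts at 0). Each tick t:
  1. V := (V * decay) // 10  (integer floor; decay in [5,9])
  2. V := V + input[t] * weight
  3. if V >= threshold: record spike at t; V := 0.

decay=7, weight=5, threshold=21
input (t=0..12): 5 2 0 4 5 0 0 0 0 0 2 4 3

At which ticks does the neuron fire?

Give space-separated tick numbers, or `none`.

t=0: input=5 -> V=0 FIRE
t=1: input=2 -> V=10
t=2: input=0 -> V=7
t=3: input=4 -> V=0 FIRE
t=4: input=5 -> V=0 FIRE
t=5: input=0 -> V=0
t=6: input=0 -> V=0
t=7: input=0 -> V=0
t=8: input=0 -> V=0
t=9: input=0 -> V=0
t=10: input=2 -> V=10
t=11: input=4 -> V=0 FIRE
t=12: input=3 -> V=15

Answer: 0 3 4 11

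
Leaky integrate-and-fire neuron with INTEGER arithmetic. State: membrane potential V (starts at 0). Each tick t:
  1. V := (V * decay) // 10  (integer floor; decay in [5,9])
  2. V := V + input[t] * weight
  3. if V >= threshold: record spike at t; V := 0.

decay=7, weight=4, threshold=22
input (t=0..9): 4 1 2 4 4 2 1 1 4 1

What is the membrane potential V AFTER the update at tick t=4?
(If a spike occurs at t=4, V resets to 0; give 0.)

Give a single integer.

Answer: 16

Derivation:
t=0: input=4 -> V=16
t=1: input=1 -> V=15
t=2: input=2 -> V=18
t=3: input=4 -> V=0 FIRE
t=4: input=4 -> V=16
t=5: input=2 -> V=19
t=6: input=1 -> V=17
t=7: input=1 -> V=15
t=8: input=4 -> V=0 FIRE
t=9: input=1 -> V=4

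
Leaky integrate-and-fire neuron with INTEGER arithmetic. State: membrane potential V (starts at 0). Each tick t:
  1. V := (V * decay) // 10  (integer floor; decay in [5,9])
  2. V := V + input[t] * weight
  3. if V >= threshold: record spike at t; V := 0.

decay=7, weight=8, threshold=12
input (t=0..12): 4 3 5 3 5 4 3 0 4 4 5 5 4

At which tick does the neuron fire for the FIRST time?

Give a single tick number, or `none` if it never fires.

t=0: input=4 -> V=0 FIRE
t=1: input=3 -> V=0 FIRE
t=2: input=5 -> V=0 FIRE
t=3: input=3 -> V=0 FIRE
t=4: input=5 -> V=0 FIRE
t=5: input=4 -> V=0 FIRE
t=6: input=3 -> V=0 FIRE
t=7: input=0 -> V=0
t=8: input=4 -> V=0 FIRE
t=9: input=4 -> V=0 FIRE
t=10: input=5 -> V=0 FIRE
t=11: input=5 -> V=0 FIRE
t=12: input=4 -> V=0 FIRE

Answer: 0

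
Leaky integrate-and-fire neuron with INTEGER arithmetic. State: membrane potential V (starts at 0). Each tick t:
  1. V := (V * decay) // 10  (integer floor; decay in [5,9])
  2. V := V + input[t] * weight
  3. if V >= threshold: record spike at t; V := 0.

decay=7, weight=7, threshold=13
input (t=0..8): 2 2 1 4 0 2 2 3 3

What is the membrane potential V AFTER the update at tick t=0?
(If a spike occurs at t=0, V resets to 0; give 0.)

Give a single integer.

t=0: input=2 -> V=0 FIRE
t=1: input=2 -> V=0 FIRE
t=2: input=1 -> V=7
t=3: input=4 -> V=0 FIRE
t=4: input=0 -> V=0
t=5: input=2 -> V=0 FIRE
t=6: input=2 -> V=0 FIRE
t=7: input=3 -> V=0 FIRE
t=8: input=3 -> V=0 FIRE

Answer: 0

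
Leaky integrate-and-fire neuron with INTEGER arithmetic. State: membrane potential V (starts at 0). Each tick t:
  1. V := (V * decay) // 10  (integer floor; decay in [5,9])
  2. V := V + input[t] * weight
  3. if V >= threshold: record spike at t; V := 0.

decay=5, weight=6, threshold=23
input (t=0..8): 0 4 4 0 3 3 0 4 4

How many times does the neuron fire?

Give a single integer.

t=0: input=0 -> V=0
t=1: input=4 -> V=0 FIRE
t=2: input=4 -> V=0 FIRE
t=3: input=0 -> V=0
t=4: input=3 -> V=18
t=5: input=3 -> V=0 FIRE
t=6: input=0 -> V=0
t=7: input=4 -> V=0 FIRE
t=8: input=4 -> V=0 FIRE

Answer: 5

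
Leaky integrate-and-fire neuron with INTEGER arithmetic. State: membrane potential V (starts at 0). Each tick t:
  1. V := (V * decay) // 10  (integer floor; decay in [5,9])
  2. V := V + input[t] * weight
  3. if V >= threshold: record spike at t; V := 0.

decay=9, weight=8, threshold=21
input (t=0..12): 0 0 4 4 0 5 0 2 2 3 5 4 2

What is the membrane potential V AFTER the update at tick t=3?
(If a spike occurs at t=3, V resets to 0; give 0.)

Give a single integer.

t=0: input=0 -> V=0
t=1: input=0 -> V=0
t=2: input=4 -> V=0 FIRE
t=3: input=4 -> V=0 FIRE
t=4: input=0 -> V=0
t=5: input=5 -> V=0 FIRE
t=6: input=0 -> V=0
t=7: input=2 -> V=16
t=8: input=2 -> V=0 FIRE
t=9: input=3 -> V=0 FIRE
t=10: input=5 -> V=0 FIRE
t=11: input=4 -> V=0 FIRE
t=12: input=2 -> V=16

Answer: 0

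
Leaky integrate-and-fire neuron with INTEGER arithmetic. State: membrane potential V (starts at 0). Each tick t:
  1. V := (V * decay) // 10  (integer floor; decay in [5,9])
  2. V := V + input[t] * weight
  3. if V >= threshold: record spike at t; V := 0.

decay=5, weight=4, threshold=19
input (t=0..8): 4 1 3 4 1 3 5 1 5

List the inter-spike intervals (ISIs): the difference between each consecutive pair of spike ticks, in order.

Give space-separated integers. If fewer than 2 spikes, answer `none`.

Answer: 3 2

Derivation:
t=0: input=4 -> V=16
t=1: input=1 -> V=12
t=2: input=3 -> V=18
t=3: input=4 -> V=0 FIRE
t=4: input=1 -> V=4
t=5: input=3 -> V=14
t=6: input=5 -> V=0 FIRE
t=7: input=1 -> V=4
t=8: input=5 -> V=0 FIRE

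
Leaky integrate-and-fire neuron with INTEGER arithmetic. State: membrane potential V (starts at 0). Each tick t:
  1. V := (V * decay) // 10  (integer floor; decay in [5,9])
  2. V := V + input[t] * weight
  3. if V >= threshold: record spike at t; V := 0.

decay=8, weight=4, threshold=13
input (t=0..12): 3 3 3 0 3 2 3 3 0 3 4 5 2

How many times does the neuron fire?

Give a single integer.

Answer: 6

Derivation:
t=0: input=3 -> V=12
t=1: input=3 -> V=0 FIRE
t=2: input=3 -> V=12
t=3: input=0 -> V=9
t=4: input=3 -> V=0 FIRE
t=5: input=2 -> V=8
t=6: input=3 -> V=0 FIRE
t=7: input=3 -> V=12
t=8: input=0 -> V=9
t=9: input=3 -> V=0 FIRE
t=10: input=4 -> V=0 FIRE
t=11: input=5 -> V=0 FIRE
t=12: input=2 -> V=8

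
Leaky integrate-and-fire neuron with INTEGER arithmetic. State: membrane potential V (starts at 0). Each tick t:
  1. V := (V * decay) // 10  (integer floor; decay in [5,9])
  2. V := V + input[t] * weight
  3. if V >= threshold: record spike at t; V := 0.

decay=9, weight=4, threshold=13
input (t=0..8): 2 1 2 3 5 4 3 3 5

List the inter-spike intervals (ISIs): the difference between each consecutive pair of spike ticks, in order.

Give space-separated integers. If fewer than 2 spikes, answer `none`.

Answer: 2 1 2 1

Derivation:
t=0: input=2 -> V=8
t=1: input=1 -> V=11
t=2: input=2 -> V=0 FIRE
t=3: input=3 -> V=12
t=4: input=5 -> V=0 FIRE
t=5: input=4 -> V=0 FIRE
t=6: input=3 -> V=12
t=7: input=3 -> V=0 FIRE
t=8: input=5 -> V=0 FIRE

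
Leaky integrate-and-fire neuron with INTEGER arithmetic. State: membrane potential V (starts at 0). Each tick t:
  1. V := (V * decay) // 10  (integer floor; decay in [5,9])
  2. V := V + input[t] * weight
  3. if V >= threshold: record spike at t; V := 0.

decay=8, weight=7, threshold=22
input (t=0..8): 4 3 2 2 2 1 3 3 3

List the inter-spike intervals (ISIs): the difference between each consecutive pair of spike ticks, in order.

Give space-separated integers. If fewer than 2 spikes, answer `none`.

t=0: input=4 -> V=0 FIRE
t=1: input=3 -> V=21
t=2: input=2 -> V=0 FIRE
t=3: input=2 -> V=14
t=4: input=2 -> V=0 FIRE
t=5: input=1 -> V=7
t=6: input=3 -> V=0 FIRE
t=7: input=3 -> V=21
t=8: input=3 -> V=0 FIRE

Answer: 2 2 2 2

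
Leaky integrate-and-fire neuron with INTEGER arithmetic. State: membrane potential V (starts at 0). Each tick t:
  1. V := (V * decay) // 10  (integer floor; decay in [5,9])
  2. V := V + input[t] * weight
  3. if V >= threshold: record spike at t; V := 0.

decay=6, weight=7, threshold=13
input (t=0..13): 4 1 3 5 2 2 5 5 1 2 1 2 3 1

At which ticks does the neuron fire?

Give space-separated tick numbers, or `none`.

t=0: input=4 -> V=0 FIRE
t=1: input=1 -> V=7
t=2: input=3 -> V=0 FIRE
t=3: input=5 -> V=0 FIRE
t=4: input=2 -> V=0 FIRE
t=5: input=2 -> V=0 FIRE
t=6: input=5 -> V=0 FIRE
t=7: input=5 -> V=0 FIRE
t=8: input=1 -> V=7
t=9: input=2 -> V=0 FIRE
t=10: input=1 -> V=7
t=11: input=2 -> V=0 FIRE
t=12: input=3 -> V=0 FIRE
t=13: input=1 -> V=7

Answer: 0 2 3 4 5 6 7 9 11 12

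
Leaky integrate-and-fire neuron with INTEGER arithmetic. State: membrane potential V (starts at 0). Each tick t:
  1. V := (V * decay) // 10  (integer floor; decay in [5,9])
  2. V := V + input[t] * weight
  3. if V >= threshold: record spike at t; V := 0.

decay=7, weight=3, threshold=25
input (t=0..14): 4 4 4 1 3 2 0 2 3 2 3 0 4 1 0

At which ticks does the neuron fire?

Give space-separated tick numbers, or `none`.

Answer: 2

Derivation:
t=0: input=4 -> V=12
t=1: input=4 -> V=20
t=2: input=4 -> V=0 FIRE
t=3: input=1 -> V=3
t=4: input=3 -> V=11
t=5: input=2 -> V=13
t=6: input=0 -> V=9
t=7: input=2 -> V=12
t=8: input=3 -> V=17
t=9: input=2 -> V=17
t=10: input=3 -> V=20
t=11: input=0 -> V=14
t=12: input=4 -> V=21
t=13: input=1 -> V=17
t=14: input=0 -> V=11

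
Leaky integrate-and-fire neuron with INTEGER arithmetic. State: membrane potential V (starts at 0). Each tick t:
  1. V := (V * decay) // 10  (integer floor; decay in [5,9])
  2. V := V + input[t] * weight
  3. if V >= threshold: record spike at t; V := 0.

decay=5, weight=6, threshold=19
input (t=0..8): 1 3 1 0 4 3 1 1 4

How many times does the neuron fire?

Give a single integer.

t=0: input=1 -> V=6
t=1: input=3 -> V=0 FIRE
t=2: input=1 -> V=6
t=3: input=0 -> V=3
t=4: input=4 -> V=0 FIRE
t=5: input=3 -> V=18
t=6: input=1 -> V=15
t=7: input=1 -> V=13
t=8: input=4 -> V=0 FIRE

Answer: 3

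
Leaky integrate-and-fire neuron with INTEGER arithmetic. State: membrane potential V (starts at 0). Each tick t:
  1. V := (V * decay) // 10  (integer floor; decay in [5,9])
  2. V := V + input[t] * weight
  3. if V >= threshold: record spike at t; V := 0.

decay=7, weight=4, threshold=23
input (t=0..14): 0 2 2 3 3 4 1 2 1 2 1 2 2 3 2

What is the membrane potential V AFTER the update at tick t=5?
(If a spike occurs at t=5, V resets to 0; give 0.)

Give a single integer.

t=0: input=0 -> V=0
t=1: input=2 -> V=8
t=2: input=2 -> V=13
t=3: input=3 -> V=21
t=4: input=3 -> V=0 FIRE
t=5: input=4 -> V=16
t=6: input=1 -> V=15
t=7: input=2 -> V=18
t=8: input=1 -> V=16
t=9: input=2 -> V=19
t=10: input=1 -> V=17
t=11: input=2 -> V=19
t=12: input=2 -> V=21
t=13: input=3 -> V=0 FIRE
t=14: input=2 -> V=8

Answer: 16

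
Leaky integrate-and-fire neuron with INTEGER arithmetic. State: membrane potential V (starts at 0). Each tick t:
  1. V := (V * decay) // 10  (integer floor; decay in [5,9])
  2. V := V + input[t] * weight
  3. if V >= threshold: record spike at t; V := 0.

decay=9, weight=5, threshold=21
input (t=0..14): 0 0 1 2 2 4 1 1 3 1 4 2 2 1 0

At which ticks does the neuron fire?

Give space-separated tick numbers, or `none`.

Answer: 4 6 9 11

Derivation:
t=0: input=0 -> V=0
t=1: input=0 -> V=0
t=2: input=1 -> V=5
t=3: input=2 -> V=14
t=4: input=2 -> V=0 FIRE
t=5: input=4 -> V=20
t=6: input=1 -> V=0 FIRE
t=7: input=1 -> V=5
t=8: input=3 -> V=19
t=9: input=1 -> V=0 FIRE
t=10: input=4 -> V=20
t=11: input=2 -> V=0 FIRE
t=12: input=2 -> V=10
t=13: input=1 -> V=14
t=14: input=0 -> V=12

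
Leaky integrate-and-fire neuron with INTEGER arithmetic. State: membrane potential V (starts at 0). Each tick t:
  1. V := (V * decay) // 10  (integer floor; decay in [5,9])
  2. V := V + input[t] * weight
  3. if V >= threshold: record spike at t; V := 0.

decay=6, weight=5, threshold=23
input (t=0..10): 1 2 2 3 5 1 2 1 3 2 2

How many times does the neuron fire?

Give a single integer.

t=0: input=1 -> V=5
t=1: input=2 -> V=13
t=2: input=2 -> V=17
t=3: input=3 -> V=0 FIRE
t=4: input=5 -> V=0 FIRE
t=5: input=1 -> V=5
t=6: input=2 -> V=13
t=7: input=1 -> V=12
t=8: input=3 -> V=22
t=9: input=2 -> V=0 FIRE
t=10: input=2 -> V=10

Answer: 3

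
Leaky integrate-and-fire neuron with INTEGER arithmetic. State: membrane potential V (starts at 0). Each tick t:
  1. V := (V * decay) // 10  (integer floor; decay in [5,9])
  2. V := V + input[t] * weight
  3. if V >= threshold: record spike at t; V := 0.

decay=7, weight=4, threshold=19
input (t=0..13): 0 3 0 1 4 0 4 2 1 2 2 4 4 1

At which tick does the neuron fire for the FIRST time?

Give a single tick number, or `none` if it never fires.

Answer: 4

Derivation:
t=0: input=0 -> V=0
t=1: input=3 -> V=12
t=2: input=0 -> V=8
t=3: input=1 -> V=9
t=4: input=4 -> V=0 FIRE
t=5: input=0 -> V=0
t=6: input=4 -> V=16
t=7: input=2 -> V=0 FIRE
t=8: input=1 -> V=4
t=9: input=2 -> V=10
t=10: input=2 -> V=15
t=11: input=4 -> V=0 FIRE
t=12: input=4 -> V=16
t=13: input=1 -> V=15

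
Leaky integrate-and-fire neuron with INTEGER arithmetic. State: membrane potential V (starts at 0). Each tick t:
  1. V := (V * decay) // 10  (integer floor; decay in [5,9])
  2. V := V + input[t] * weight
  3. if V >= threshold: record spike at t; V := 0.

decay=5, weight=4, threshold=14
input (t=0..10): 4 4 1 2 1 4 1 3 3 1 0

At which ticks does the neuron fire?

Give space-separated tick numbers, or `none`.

Answer: 0 1 5 7

Derivation:
t=0: input=4 -> V=0 FIRE
t=1: input=4 -> V=0 FIRE
t=2: input=1 -> V=4
t=3: input=2 -> V=10
t=4: input=1 -> V=9
t=5: input=4 -> V=0 FIRE
t=6: input=1 -> V=4
t=7: input=3 -> V=0 FIRE
t=8: input=3 -> V=12
t=9: input=1 -> V=10
t=10: input=0 -> V=5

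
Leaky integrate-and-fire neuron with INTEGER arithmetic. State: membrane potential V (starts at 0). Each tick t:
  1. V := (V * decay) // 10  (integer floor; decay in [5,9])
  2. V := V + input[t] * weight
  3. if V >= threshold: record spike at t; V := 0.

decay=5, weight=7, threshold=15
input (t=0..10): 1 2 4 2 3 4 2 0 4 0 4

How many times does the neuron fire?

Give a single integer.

Answer: 6

Derivation:
t=0: input=1 -> V=7
t=1: input=2 -> V=0 FIRE
t=2: input=4 -> V=0 FIRE
t=3: input=2 -> V=14
t=4: input=3 -> V=0 FIRE
t=5: input=4 -> V=0 FIRE
t=6: input=2 -> V=14
t=7: input=0 -> V=7
t=8: input=4 -> V=0 FIRE
t=9: input=0 -> V=0
t=10: input=4 -> V=0 FIRE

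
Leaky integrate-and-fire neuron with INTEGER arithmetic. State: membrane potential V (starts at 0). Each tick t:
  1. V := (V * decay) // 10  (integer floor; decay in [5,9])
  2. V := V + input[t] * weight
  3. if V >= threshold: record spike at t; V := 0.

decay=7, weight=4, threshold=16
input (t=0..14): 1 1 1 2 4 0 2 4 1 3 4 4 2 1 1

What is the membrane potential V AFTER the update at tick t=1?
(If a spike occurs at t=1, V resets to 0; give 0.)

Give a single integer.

Answer: 6

Derivation:
t=0: input=1 -> V=4
t=1: input=1 -> V=6
t=2: input=1 -> V=8
t=3: input=2 -> V=13
t=4: input=4 -> V=0 FIRE
t=5: input=0 -> V=0
t=6: input=2 -> V=8
t=7: input=4 -> V=0 FIRE
t=8: input=1 -> V=4
t=9: input=3 -> V=14
t=10: input=4 -> V=0 FIRE
t=11: input=4 -> V=0 FIRE
t=12: input=2 -> V=8
t=13: input=1 -> V=9
t=14: input=1 -> V=10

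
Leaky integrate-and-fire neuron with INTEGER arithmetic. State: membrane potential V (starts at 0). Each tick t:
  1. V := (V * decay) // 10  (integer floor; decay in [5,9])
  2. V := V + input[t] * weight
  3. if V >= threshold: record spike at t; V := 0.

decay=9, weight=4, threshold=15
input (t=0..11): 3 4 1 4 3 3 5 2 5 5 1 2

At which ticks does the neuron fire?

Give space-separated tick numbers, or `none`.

t=0: input=3 -> V=12
t=1: input=4 -> V=0 FIRE
t=2: input=1 -> V=4
t=3: input=4 -> V=0 FIRE
t=4: input=3 -> V=12
t=5: input=3 -> V=0 FIRE
t=6: input=5 -> V=0 FIRE
t=7: input=2 -> V=8
t=8: input=5 -> V=0 FIRE
t=9: input=5 -> V=0 FIRE
t=10: input=1 -> V=4
t=11: input=2 -> V=11

Answer: 1 3 5 6 8 9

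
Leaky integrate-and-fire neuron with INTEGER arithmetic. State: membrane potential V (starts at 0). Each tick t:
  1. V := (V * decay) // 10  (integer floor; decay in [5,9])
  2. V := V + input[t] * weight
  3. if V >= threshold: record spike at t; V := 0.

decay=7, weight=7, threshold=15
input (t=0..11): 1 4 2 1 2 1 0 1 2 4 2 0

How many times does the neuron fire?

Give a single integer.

Answer: 5

Derivation:
t=0: input=1 -> V=7
t=1: input=4 -> V=0 FIRE
t=2: input=2 -> V=14
t=3: input=1 -> V=0 FIRE
t=4: input=2 -> V=14
t=5: input=1 -> V=0 FIRE
t=6: input=0 -> V=0
t=7: input=1 -> V=7
t=8: input=2 -> V=0 FIRE
t=9: input=4 -> V=0 FIRE
t=10: input=2 -> V=14
t=11: input=0 -> V=9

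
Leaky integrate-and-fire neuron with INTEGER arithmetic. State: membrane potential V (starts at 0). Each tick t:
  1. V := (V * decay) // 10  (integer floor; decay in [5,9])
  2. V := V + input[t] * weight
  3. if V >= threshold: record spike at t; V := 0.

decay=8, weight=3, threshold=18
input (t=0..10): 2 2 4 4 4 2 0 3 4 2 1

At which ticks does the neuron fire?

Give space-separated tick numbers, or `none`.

Answer: 2 4 8

Derivation:
t=0: input=2 -> V=6
t=1: input=2 -> V=10
t=2: input=4 -> V=0 FIRE
t=3: input=4 -> V=12
t=4: input=4 -> V=0 FIRE
t=5: input=2 -> V=6
t=6: input=0 -> V=4
t=7: input=3 -> V=12
t=8: input=4 -> V=0 FIRE
t=9: input=2 -> V=6
t=10: input=1 -> V=7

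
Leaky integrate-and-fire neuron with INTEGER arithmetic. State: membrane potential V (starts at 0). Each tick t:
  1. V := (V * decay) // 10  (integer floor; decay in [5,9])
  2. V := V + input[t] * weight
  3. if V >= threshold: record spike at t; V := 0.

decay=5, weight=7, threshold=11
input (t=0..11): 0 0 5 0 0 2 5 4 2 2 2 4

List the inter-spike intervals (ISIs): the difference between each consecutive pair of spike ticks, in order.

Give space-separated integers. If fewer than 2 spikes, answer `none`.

t=0: input=0 -> V=0
t=1: input=0 -> V=0
t=2: input=5 -> V=0 FIRE
t=3: input=0 -> V=0
t=4: input=0 -> V=0
t=5: input=2 -> V=0 FIRE
t=6: input=5 -> V=0 FIRE
t=7: input=4 -> V=0 FIRE
t=8: input=2 -> V=0 FIRE
t=9: input=2 -> V=0 FIRE
t=10: input=2 -> V=0 FIRE
t=11: input=4 -> V=0 FIRE

Answer: 3 1 1 1 1 1 1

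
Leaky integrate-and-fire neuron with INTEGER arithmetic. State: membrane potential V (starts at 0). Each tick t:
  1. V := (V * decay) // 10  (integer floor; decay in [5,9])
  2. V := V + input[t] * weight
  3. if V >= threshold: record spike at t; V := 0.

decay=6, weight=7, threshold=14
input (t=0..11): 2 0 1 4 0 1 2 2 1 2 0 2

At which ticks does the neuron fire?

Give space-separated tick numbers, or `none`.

t=0: input=2 -> V=0 FIRE
t=1: input=0 -> V=0
t=2: input=1 -> V=7
t=3: input=4 -> V=0 FIRE
t=4: input=0 -> V=0
t=5: input=1 -> V=7
t=6: input=2 -> V=0 FIRE
t=7: input=2 -> V=0 FIRE
t=8: input=1 -> V=7
t=9: input=2 -> V=0 FIRE
t=10: input=0 -> V=0
t=11: input=2 -> V=0 FIRE

Answer: 0 3 6 7 9 11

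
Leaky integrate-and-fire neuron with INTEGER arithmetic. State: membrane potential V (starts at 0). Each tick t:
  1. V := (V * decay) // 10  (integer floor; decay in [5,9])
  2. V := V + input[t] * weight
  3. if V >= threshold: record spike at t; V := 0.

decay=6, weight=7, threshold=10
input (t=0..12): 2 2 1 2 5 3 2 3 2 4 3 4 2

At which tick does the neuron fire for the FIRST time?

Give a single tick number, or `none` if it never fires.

t=0: input=2 -> V=0 FIRE
t=1: input=2 -> V=0 FIRE
t=2: input=1 -> V=7
t=3: input=2 -> V=0 FIRE
t=4: input=5 -> V=0 FIRE
t=5: input=3 -> V=0 FIRE
t=6: input=2 -> V=0 FIRE
t=7: input=3 -> V=0 FIRE
t=8: input=2 -> V=0 FIRE
t=9: input=4 -> V=0 FIRE
t=10: input=3 -> V=0 FIRE
t=11: input=4 -> V=0 FIRE
t=12: input=2 -> V=0 FIRE

Answer: 0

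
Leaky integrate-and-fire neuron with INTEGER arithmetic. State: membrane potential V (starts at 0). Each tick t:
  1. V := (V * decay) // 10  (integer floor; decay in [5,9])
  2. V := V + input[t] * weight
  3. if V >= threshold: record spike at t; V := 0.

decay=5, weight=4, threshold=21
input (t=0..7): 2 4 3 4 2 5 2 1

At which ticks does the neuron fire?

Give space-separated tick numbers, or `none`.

t=0: input=2 -> V=8
t=1: input=4 -> V=20
t=2: input=3 -> V=0 FIRE
t=3: input=4 -> V=16
t=4: input=2 -> V=16
t=5: input=5 -> V=0 FIRE
t=6: input=2 -> V=8
t=7: input=1 -> V=8

Answer: 2 5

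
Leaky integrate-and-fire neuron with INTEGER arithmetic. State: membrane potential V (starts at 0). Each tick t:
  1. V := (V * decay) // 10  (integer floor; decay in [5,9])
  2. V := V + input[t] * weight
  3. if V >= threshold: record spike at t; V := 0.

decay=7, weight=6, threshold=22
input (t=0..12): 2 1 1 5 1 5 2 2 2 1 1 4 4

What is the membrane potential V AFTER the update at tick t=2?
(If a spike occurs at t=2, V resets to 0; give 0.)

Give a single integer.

t=0: input=2 -> V=12
t=1: input=1 -> V=14
t=2: input=1 -> V=15
t=3: input=5 -> V=0 FIRE
t=4: input=1 -> V=6
t=5: input=5 -> V=0 FIRE
t=6: input=2 -> V=12
t=7: input=2 -> V=20
t=8: input=2 -> V=0 FIRE
t=9: input=1 -> V=6
t=10: input=1 -> V=10
t=11: input=4 -> V=0 FIRE
t=12: input=4 -> V=0 FIRE

Answer: 15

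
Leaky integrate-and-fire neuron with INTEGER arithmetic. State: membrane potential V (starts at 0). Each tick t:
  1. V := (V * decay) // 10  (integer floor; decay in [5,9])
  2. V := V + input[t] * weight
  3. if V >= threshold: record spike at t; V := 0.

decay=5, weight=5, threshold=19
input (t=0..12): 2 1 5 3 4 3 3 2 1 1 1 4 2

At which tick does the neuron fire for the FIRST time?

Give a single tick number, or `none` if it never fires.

t=0: input=2 -> V=10
t=1: input=1 -> V=10
t=2: input=5 -> V=0 FIRE
t=3: input=3 -> V=15
t=4: input=4 -> V=0 FIRE
t=5: input=3 -> V=15
t=6: input=3 -> V=0 FIRE
t=7: input=2 -> V=10
t=8: input=1 -> V=10
t=9: input=1 -> V=10
t=10: input=1 -> V=10
t=11: input=4 -> V=0 FIRE
t=12: input=2 -> V=10

Answer: 2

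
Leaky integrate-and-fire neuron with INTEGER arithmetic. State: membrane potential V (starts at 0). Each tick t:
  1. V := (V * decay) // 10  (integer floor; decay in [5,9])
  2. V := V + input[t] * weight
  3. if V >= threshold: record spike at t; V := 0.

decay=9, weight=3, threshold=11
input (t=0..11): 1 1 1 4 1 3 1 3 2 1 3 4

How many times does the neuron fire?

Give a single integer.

t=0: input=1 -> V=3
t=1: input=1 -> V=5
t=2: input=1 -> V=7
t=3: input=4 -> V=0 FIRE
t=4: input=1 -> V=3
t=5: input=3 -> V=0 FIRE
t=6: input=1 -> V=3
t=7: input=3 -> V=0 FIRE
t=8: input=2 -> V=6
t=9: input=1 -> V=8
t=10: input=3 -> V=0 FIRE
t=11: input=4 -> V=0 FIRE

Answer: 5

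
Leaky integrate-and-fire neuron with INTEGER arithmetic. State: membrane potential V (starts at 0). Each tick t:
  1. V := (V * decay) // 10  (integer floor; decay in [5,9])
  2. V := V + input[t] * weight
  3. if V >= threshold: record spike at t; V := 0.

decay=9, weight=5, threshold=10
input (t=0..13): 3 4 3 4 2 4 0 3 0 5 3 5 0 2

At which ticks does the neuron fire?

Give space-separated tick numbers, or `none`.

t=0: input=3 -> V=0 FIRE
t=1: input=4 -> V=0 FIRE
t=2: input=3 -> V=0 FIRE
t=3: input=4 -> V=0 FIRE
t=4: input=2 -> V=0 FIRE
t=5: input=4 -> V=0 FIRE
t=6: input=0 -> V=0
t=7: input=3 -> V=0 FIRE
t=8: input=0 -> V=0
t=9: input=5 -> V=0 FIRE
t=10: input=3 -> V=0 FIRE
t=11: input=5 -> V=0 FIRE
t=12: input=0 -> V=0
t=13: input=2 -> V=0 FIRE

Answer: 0 1 2 3 4 5 7 9 10 11 13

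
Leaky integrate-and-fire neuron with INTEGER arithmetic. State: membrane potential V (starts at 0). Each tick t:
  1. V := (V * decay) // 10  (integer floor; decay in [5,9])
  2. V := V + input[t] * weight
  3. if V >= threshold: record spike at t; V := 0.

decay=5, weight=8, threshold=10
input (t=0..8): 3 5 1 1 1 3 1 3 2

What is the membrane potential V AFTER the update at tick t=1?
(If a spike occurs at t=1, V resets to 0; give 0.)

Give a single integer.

t=0: input=3 -> V=0 FIRE
t=1: input=5 -> V=0 FIRE
t=2: input=1 -> V=8
t=3: input=1 -> V=0 FIRE
t=4: input=1 -> V=8
t=5: input=3 -> V=0 FIRE
t=6: input=1 -> V=8
t=7: input=3 -> V=0 FIRE
t=8: input=2 -> V=0 FIRE

Answer: 0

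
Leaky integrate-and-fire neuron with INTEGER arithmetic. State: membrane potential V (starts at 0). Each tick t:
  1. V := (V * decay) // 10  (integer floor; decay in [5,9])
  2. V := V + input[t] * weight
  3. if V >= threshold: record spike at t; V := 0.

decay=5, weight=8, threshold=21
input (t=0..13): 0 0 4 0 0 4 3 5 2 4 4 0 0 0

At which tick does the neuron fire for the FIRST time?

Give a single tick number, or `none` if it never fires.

Answer: 2

Derivation:
t=0: input=0 -> V=0
t=1: input=0 -> V=0
t=2: input=4 -> V=0 FIRE
t=3: input=0 -> V=0
t=4: input=0 -> V=0
t=5: input=4 -> V=0 FIRE
t=6: input=3 -> V=0 FIRE
t=7: input=5 -> V=0 FIRE
t=8: input=2 -> V=16
t=9: input=4 -> V=0 FIRE
t=10: input=4 -> V=0 FIRE
t=11: input=0 -> V=0
t=12: input=0 -> V=0
t=13: input=0 -> V=0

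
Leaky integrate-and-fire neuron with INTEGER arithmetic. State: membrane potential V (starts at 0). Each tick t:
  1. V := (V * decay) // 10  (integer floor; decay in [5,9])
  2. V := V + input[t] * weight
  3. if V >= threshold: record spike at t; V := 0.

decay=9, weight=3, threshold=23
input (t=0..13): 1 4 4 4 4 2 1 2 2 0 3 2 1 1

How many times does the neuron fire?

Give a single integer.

Answer: 2

Derivation:
t=0: input=1 -> V=3
t=1: input=4 -> V=14
t=2: input=4 -> V=0 FIRE
t=3: input=4 -> V=12
t=4: input=4 -> V=22
t=5: input=2 -> V=0 FIRE
t=6: input=1 -> V=3
t=7: input=2 -> V=8
t=8: input=2 -> V=13
t=9: input=0 -> V=11
t=10: input=3 -> V=18
t=11: input=2 -> V=22
t=12: input=1 -> V=22
t=13: input=1 -> V=22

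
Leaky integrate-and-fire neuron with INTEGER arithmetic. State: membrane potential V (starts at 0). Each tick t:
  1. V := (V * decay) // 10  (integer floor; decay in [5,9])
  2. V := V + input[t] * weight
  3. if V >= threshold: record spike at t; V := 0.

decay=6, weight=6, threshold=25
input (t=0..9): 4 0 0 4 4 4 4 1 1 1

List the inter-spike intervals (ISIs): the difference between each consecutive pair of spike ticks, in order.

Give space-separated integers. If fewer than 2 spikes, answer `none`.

Answer: 2

Derivation:
t=0: input=4 -> V=24
t=1: input=0 -> V=14
t=2: input=0 -> V=8
t=3: input=4 -> V=0 FIRE
t=4: input=4 -> V=24
t=5: input=4 -> V=0 FIRE
t=6: input=4 -> V=24
t=7: input=1 -> V=20
t=8: input=1 -> V=18
t=9: input=1 -> V=16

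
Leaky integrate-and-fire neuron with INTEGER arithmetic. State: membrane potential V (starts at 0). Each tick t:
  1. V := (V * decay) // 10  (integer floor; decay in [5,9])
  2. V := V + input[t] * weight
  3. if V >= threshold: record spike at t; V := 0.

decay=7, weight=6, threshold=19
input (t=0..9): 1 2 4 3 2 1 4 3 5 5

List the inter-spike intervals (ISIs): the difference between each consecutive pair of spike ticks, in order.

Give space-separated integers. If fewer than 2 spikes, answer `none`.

Answer: 2 2 2 1

Derivation:
t=0: input=1 -> V=6
t=1: input=2 -> V=16
t=2: input=4 -> V=0 FIRE
t=3: input=3 -> V=18
t=4: input=2 -> V=0 FIRE
t=5: input=1 -> V=6
t=6: input=4 -> V=0 FIRE
t=7: input=3 -> V=18
t=8: input=5 -> V=0 FIRE
t=9: input=5 -> V=0 FIRE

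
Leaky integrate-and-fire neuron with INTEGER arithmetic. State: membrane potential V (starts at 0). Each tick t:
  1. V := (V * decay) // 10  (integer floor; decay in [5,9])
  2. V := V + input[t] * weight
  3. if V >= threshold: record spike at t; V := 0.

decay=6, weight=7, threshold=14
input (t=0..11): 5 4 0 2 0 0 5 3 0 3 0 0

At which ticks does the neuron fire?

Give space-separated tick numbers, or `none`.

t=0: input=5 -> V=0 FIRE
t=1: input=4 -> V=0 FIRE
t=2: input=0 -> V=0
t=3: input=2 -> V=0 FIRE
t=4: input=0 -> V=0
t=5: input=0 -> V=0
t=6: input=5 -> V=0 FIRE
t=7: input=3 -> V=0 FIRE
t=8: input=0 -> V=0
t=9: input=3 -> V=0 FIRE
t=10: input=0 -> V=0
t=11: input=0 -> V=0

Answer: 0 1 3 6 7 9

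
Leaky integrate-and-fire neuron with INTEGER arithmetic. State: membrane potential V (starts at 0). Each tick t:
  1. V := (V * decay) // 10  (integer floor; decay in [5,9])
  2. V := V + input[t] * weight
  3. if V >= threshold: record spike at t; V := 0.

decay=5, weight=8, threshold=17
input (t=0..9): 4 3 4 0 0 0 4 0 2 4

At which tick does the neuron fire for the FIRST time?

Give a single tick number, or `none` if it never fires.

Answer: 0

Derivation:
t=0: input=4 -> V=0 FIRE
t=1: input=3 -> V=0 FIRE
t=2: input=4 -> V=0 FIRE
t=3: input=0 -> V=0
t=4: input=0 -> V=0
t=5: input=0 -> V=0
t=6: input=4 -> V=0 FIRE
t=7: input=0 -> V=0
t=8: input=2 -> V=16
t=9: input=4 -> V=0 FIRE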